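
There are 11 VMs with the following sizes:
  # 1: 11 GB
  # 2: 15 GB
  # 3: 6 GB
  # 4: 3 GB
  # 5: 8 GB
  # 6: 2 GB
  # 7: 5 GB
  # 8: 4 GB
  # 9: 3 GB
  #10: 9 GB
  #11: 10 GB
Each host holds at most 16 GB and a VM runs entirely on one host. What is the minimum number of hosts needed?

5

Total = 15 + 11 + 10 + 9 + 8 + 6 + 5 + 4 + 3 + 3 + 2 = 76 GB.
Lower bound: ⌈76/16⌉ = 5 hosts.
A packing using 5 hosts:
  host 1: 15 = 15
  host 2: 11 + 5 = 16
  host 3: 10 + 6 = 16
  host 4: 9 + 4 + 3 = 16
  host 5: 8 + 3 + 2 = 13
This matches the lower bound, so 5 is optimal.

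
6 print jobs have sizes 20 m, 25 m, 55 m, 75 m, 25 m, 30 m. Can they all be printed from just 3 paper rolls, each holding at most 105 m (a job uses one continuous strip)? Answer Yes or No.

A valid assignment using 3 paper rolls:
  roll 1: 75 + 30 = 105
  roll 2: 55 + 25 + 25 = 105
  roll 3: 20 = 20
Every load is within 105 m, so 3 paper rolls suffice.

Yes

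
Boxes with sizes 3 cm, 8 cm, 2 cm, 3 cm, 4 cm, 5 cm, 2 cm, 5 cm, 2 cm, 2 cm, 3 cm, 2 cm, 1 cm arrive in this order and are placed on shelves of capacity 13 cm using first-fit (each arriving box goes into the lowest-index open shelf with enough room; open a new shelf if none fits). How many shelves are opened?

4

  3 → shelf 1 (new)  [load 3/13]
  8 → shelf 1  [load 11/13]
  2 → shelf 1  [load 13/13]
  3 → shelf 2 (new)  [load 3/13]
  4 → shelf 2  [load 7/13]
  5 → shelf 2  [load 12/13]
  2 → shelf 3 (new)  [load 2/13]
  5 → shelf 3  [load 7/13]
  2 → shelf 3  [load 9/13]
  2 → shelf 3  [load 11/13]
  3 → shelf 4 (new)  [load 3/13]
  2 → shelf 3  [load 13/13]
  1 → shelf 2  [load 13/13]
4 shelves opened.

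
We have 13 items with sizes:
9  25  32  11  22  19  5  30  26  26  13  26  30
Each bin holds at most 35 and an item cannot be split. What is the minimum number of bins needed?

Total = 32 + 30 + 30 + 26 + 26 + 26 + 25 + 22 + 19 + 13 + 11 + 9 + 5 = 274.
Lower bound: ⌈274/35⌉ = 8 bins.
Also, 9 items each exceed 35/2, and no two of those can share a bin, so at least 9 bins are needed.
A packing using 9 bins:
  bin 1: 32 = 32
  bin 2: 30 + 5 = 35
  bin 3: 30 = 30
  bin 4: 26 + 9 = 35
  bin 5: 26 = 26
  bin 6: 26 = 26
  bin 7: 25 = 25
  bin 8: 22 + 13 = 35
  bin 9: 19 + 11 = 30
This matches the lower bound, so 9 is optimal.

9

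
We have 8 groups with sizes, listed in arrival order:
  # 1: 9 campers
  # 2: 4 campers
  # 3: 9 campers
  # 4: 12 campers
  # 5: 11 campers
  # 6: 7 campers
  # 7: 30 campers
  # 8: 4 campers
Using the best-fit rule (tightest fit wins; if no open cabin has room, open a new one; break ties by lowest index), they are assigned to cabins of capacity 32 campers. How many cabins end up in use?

  9 → cabin 1 (new)  [load 9/32]
  4 → cabin 1  [load 13/32]
  9 → cabin 1  [load 22/32]
  12 → cabin 2 (new)  [load 12/32]
  11 → cabin 2  [load 23/32]
  7 → cabin 2  [load 30/32]
  30 → cabin 3 (new)  [load 30/32]
  4 → cabin 1  [load 26/32]
3 cabins opened.

3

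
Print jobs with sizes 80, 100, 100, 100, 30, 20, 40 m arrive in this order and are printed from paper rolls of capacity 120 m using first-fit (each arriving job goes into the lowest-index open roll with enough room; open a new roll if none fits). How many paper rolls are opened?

5

  80 → roll 1 (new)  [load 80/120]
  100 → roll 2 (new)  [load 100/120]
  100 → roll 3 (new)  [load 100/120]
  100 → roll 4 (new)  [load 100/120]
  30 → roll 1  [load 110/120]
  20 → roll 2  [load 120/120]
  40 → roll 5 (new)  [load 40/120]
5 paper rolls opened.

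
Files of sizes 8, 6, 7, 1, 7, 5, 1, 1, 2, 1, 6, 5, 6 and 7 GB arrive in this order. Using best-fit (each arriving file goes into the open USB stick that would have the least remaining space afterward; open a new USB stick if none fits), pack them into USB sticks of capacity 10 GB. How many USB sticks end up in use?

  8 → USB stick 1 (new)  [load 8/10]
  6 → USB stick 2 (new)  [load 6/10]
  7 → USB stick 3 (new)  [load 7/10]
  1 → USB stick 1  [load 9/10]
  7 → USB stick 4 (new)  [load 7/10]
  5 → USB stick 5 (new)  [load 5/10]
  1 → USB stick 1  [load 10/10]
  1 → USB stick 3  [load 8/10]
  2 → USB stick 3  [load 10/10]
  1 → USB stick 4  [load 8/10]
  6 → USB stick 6 (new)  [load 6/10]
  5 → USB stick 5  [load 10/10]
  6 → USB stick 7 (new)  [load 6/10]
  7 → USB stick 8 (new)  [load 7/10]
8 USB sticks opened.

8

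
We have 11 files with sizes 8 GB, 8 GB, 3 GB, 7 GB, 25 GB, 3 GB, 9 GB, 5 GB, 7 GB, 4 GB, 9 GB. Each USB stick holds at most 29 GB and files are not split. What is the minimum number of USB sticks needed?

Total = 25 + 9 + 9 + 8 + 8 + 7 + 7 + 5 + 4 + 3 + 3 = 88 GB.
Lower bound: ⌈88/29⌉ = 4 USB sticks.
A packing using 4 USB sticks:
  USB stick 1: 25 + 4 = 29
  USB stick 2: 9 + 9 + 8 + 3 = 29
  USB stick 3: 8 + 7 + 7 + 5 = 27
  USB stick 4: 3 = 3
This matches the lower bound, so 4 is optimal.

4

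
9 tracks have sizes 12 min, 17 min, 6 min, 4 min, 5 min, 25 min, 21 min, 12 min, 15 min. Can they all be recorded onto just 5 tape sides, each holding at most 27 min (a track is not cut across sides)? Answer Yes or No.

A valid assignment using 5 tape sides:
  side 1: 25 = 25
  side 2: 21 + 6 = 27
  side 3: 17 + 5 + 4 = 26
  side 4: 15 + 12 = 27
  side 5: 12 = 12
Every load is within 27 min, so 5 tape sides suffice.

Yes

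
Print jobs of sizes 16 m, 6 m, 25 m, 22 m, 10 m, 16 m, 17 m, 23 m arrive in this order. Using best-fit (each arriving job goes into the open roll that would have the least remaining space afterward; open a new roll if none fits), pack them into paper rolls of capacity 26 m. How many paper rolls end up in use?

  16 → roll 1 (new)  [load 16/26]
  6 → roll 1  [load 22/26]
  25 → roll 2 (new)  [load 25/26]
  22 → roll 3 (new)  [load 22/26]
  10 → roll 4 (new)  [load 10/26]
  16 → roll 4  [load 26/26]
  17 → roll 5 (new)  [load 17/26]
  23 → roll 6 (new)  [load 23/26]
6 paper rolls opened.

6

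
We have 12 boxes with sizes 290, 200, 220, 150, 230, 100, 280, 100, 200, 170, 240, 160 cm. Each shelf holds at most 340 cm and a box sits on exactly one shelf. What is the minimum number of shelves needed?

9

Total = 290 + 280 + 240 + 230 + 220 + 200 + 200 + 170 + 160 + 150 + 100 + 100 = 2340 cm.
Lower bound: ⌈2340/340⌉ = 7 shelves.
A packing using 9 shelves:
  shelf 1: 290 = 290
  shelf 2: 280 = 280
  shelf 3: 240 + 100 = 340
  shelf 4: 230 + 100 = 330
  shelf 5: 220 = 220
  shelf 6: 200 = 200
  shelf 7: 200 = 200
  shelf 8: 170 + 160 = 330
  shelf 9: 150 = 150
No arrangement into 8 shelves stays within capacity, so 9 is optimal.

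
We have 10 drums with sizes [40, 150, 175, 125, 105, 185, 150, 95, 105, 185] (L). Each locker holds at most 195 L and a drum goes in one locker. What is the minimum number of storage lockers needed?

Total = 185 + 185 + 175 + 150 + 150 + 125 + 105 + 105 + 95 + 40 = 1315 L.
Lower bound: ⌈1315/195⌉ = 7 storage lockers.
Also, 8 drums each exceed 195/2 L, and no two of those can share a locker, so at least 8 storage lockers are needed.
A packing using 9 storage lockers:
  locker 1: 185 = 185
  locker 2: 185 = 185
  locker 3: 175 = 175
  locker 4: 150 + 40 = 190
  locker 5: 150 = 150
  locker 6: 125 = 125
  locker 7: 105 = 105
  locker 8: 105 = 105
  locker 9: 95 = 95
No arrangement into 8 storage lockers stays within capacity, so 9 is optimal.

9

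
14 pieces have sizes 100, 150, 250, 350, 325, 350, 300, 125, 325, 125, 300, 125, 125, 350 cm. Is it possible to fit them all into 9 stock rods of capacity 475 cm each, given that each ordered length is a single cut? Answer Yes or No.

A valid assignment using 8 stock rods:
  stock rod 1: 350 + 125 = 475
  stock rod 2: 350 + 125 = 475
  stock rod 3: 350 + 125 = 475
  stock rod 4: 325 + 150 = 475
  stock rod 5: 325 + 125 = 450
  stock rod 6: 300 + 100 = 400
  stock rod 7: 300 = 300
  stock rod 8: 250 = 250
That uses only 8 ≤ 9, so 9 stock rods are enough.

Yes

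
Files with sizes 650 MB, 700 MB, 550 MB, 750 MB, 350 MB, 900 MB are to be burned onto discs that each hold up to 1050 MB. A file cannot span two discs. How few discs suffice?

5

Total = 900 + 750 + 700 + 650 + 550 + 350 = 3900 MB.
Lower bound: ⌈3900/1050⌉ = 4 discs.
Also, 5 files each exceed 525 MB, and no two of those can share a disc, so at least 5 discs are needed.
A packing using 5 discs:
  disc 1: 900 = 900
  disc 2: 750 = 750
  disc 3: 700 + 350 = 1050
  disc 4: 650 = 650
  disc 5: 550 = 550
This matches the lower bound, so 5 is optimal.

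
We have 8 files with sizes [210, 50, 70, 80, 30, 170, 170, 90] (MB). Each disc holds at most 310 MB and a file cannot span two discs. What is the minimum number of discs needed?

Total = 210 + 170 + 170 + 90 + 80 + 70 + 50 + 30 = 870 MB.
Lower bound: ⌈870/310⌉ = 3 discs.
A packing using 3 discs:
  disc 1: 210 + 90 = 300
  disc 2: 170 + 80 + 50 = 300
  disc 3: 170 + 70 + 30 = 270
This matches the lower bound, so 3 is optimal.

3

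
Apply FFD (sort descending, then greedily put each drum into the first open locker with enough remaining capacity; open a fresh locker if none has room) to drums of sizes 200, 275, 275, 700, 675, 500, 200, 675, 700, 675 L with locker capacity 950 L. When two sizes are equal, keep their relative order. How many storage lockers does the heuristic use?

Sorted descending: 700, 700, 675, 675, 675, 500, 275, 275, 200, 200.
  700 → locker 1 (new)  [load 700/950]
  700 → locker 2 (new)  [load 700/950]
  675 → locker 3 (new)  [load 675/950]
  675 → locker 4 (new)  [load 675/950]
  675 → locker 5 (new)  [load 675/950]
  500 → locker 6 (new)  [load 500/950]
  275 → locker 3  [load 950/950]
  275 → locker 4  [load 950/950]
  200 → locker 1  [load 900/950]
  200 → locker 2  [load 900/950]
6 storage lockers opened.

6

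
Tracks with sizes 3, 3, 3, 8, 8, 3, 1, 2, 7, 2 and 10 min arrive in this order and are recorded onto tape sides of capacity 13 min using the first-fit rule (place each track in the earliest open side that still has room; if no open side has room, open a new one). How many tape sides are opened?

5

  3 → side 1 (new)  [load 3/13]
  3 → side 1  [load 6/13]
  3 → side 1  [load 9/13]
  8 → side 2 (new)  [load 8/13]
  8 → side 3 (new)  [load 8/13]
  3 → side 1  [load 12/13]
  1 → side 1  [load 13/13]
  2 → side 2  [load 10/13]
  7 → side 4 (new)  [load 7/13]
  2 → side 2  [load 12/13]
  10 → side 5 (new)  [load 10/13]
5 tape sides opened.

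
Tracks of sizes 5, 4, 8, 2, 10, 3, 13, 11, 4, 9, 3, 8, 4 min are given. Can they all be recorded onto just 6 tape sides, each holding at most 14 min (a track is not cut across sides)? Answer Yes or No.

Total = 84 min; ⌈84/14⌉ = 6.
The bound of 6 does not rule out 6, but exhaustive search shows no assignment into 6 tape sides of capacity 14 min exists — the minimum is 7.

No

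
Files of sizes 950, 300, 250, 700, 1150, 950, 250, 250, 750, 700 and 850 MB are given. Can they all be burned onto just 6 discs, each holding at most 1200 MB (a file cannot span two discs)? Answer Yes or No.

Total = 7100 MB; ⌈7100/1200⌉ = 6.
7 files each exceed half the capacity and cannot share a disc, forcing at least 7 discs.
At least 7 discs are required, but only 6 are allowed.

No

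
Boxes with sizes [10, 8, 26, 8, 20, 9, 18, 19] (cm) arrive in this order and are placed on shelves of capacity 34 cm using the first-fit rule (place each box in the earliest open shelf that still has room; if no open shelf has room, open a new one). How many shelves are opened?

  10 → shelf 1 (new)  [load 10/34]
  8 → shelf 1  [load 18/34]
  26 → shelf 2 (new)  [load 26/34]
  8 → shelf 1  [load 26/34]
  20 → shelf 3 (new)  [load 20/34]
  9 → shelf 3  [load 29/34]
  18 → shelf 4 (new)  [load 18/34]
  19 → shelf 5 (new)  [load 19/34]
5 shelves opened.

5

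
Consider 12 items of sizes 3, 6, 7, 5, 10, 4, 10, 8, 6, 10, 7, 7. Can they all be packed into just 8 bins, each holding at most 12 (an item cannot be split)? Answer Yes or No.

A valid assignment using 8 bins:
  bin 1: 10 = 10
  bin 2: 10 = 10
  bin 3: 10 = 10
  bin 4: 8 + 4 = 12
  bin 5: 7 + 5 = 12
  bin 6: 7 + 3 = 10
  bin 7: 7 = 7
  bin 8: 6 + 6 = 12
Every load is within 12, so 8 bins suffice.

Yes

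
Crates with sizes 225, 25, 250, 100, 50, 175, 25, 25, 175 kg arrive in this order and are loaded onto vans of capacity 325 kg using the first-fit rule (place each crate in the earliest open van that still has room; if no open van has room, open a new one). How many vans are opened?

4

  225 → van 1 (new)  [load 225/325]
  25 → van 1  [load 250/325]
  250 → van 2 (new)  [load 250/325]
  100 → van 3 (new)  [load 100/325]
  50 → van 1  [load 300/325]
  175 → van 3  [load 275/325]
  25 → van 1  [load 325/325]
  25 → van 2  [load 275/325]
  175 → van 4 (new)  [load 175/325]
4 vans opened.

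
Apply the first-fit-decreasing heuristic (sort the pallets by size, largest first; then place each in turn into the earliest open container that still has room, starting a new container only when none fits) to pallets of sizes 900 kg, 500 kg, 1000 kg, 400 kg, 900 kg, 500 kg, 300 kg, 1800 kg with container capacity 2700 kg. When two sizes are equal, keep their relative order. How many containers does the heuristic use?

3

Sorted descending: 1800, 1000, 900, 900, 500, 500, 400, 300.
  1800 → container 1 (new)  [load 1800/2700]
  1000 → container 2 (new)  [load 1000/2700]
  900 → container 1  [load 2700/2700]
  900 → container 2  [load 1900/2700]
  500 → container 2  [load 2400/2700]
  500 → container 3 (new)  [load 500/2700]
  400 → container 3  [load 900/2700]
  300 → container 2  [load 2700/2700]
3 containers opened.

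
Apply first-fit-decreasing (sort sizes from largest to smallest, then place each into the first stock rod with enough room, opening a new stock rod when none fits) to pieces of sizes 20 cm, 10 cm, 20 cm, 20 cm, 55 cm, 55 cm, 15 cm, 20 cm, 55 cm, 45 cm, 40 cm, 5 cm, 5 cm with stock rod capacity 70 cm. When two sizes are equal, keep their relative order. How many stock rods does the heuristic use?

Sorted descending: 55, 55, 55, 45, 40, 20, 20, 20, 20, 15, 10, 5, 5.
  55 → stock rod 1 (new)  [load 55/70]
  55 → stock rod 2 (new)  [load 55/70]
  55 → stock rod 3 (new)  [load 55/70]
  45 → stock rod 4 (new)  [load 45/70]
  40 → stock rod 5 (new)  [load 40/70]
  20 → stock rod 4  [load 65/70]
  20 → stock rod 5  [load 60/70]
  20 → stock rod 6 (new)  [load 20/70]
  20 → stock rod 6  [load 40/70]
  15 → stock rod 1  [load 70/70]
  10 → stock rod 2  [load 65/70]
  5 → stock rod 2  [load 70/70]
  5 → stock rod 3  [load 60/70]
6 stock rods opened.

6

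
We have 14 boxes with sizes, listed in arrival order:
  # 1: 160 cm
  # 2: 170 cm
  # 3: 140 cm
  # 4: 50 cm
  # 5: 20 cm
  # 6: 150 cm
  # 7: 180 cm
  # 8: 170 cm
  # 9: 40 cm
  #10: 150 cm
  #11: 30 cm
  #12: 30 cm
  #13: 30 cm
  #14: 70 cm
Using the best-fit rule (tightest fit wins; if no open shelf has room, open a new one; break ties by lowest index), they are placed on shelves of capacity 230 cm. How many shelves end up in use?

7

  160 → shelf 1 (new)  [load 160/230]
  170 → shelf 2 (new)  [load 170/230]
  140 → shelf 3 (new)  [load 140/230]
  50 → shelf 2  [load 220/230]
  20 → shelf 1  [load 180/230]
  150 → shelf 4 (new)  [load 150/230]
  180 → shelf 5 (new)  [load 180/230]
  170 → shelf 6 (new)  [load 170/230]
  40 → shelf 1  [load 220/230]
  150 → shelf 7 (new)  [load 150/230]
  30 → shelf 5  [load 210/230]
  30 → shelf 6  [load 200/230]
  30 → shelf 6  [load 230/230]
  70 → shelf 4  [load 220/230]
7 shelves opened.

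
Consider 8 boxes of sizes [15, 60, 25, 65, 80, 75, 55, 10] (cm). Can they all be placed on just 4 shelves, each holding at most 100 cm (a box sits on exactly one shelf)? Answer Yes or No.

No

Total = 385 cm; ⌈385/100⌉ = 4.
5 boxes each exceed half the capacity and cannot share a shelf, forcing at least 5 shelves.
At least 5 shelves are required, but only 4 are allowed.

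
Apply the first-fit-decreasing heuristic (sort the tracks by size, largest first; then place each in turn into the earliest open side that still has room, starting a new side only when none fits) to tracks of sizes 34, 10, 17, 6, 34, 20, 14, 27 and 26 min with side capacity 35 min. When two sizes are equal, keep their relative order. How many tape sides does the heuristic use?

6

Sorted descending: 34, 34, 27, 26, 20, 17, 14, 10, 6.
  34 → side 1 (new)  [load 34/35]
  34 → side 2 (new)  [load 34/35]
  27 → side 3 (new)  [load 27/35]
  26 → side 4 (new)  [load 26/35]
  20 → side 5 (new)  [load 20/35]
  17 → side 6 (new)  [load 17/35]
  14 → side 5  [load 34/35]
  10 → side 6  [load 27/35]
  6 → side 3  [load 33/35]
6 tape sides opened.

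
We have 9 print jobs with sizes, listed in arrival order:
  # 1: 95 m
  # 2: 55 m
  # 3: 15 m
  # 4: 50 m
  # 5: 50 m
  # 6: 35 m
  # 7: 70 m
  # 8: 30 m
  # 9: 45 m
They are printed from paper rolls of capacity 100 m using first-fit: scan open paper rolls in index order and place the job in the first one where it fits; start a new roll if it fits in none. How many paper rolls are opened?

  95 → roll 1 (new)  [load 95/100]
  55 → roll 2 (new)  [load 55/100]
  15 → roll 2  [load 70/100]
  50 → roll 3 (new)  [load 50/100]
  50 → roll 3  [load 100/100]
  35 → roll 4 (new)  [load 35/100]
  70 → roll 5 (new)  [load 70/100]
  30 → roll 2  [load 100/100]
  45 → roll 4  [load 80/100]
5 paper rolls opened.

5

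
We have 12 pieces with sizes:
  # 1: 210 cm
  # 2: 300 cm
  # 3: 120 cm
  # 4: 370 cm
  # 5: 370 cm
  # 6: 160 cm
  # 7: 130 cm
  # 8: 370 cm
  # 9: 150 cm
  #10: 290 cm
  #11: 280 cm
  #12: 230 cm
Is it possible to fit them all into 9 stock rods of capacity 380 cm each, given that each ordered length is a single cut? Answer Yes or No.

A valid assignment using 9 stock rods:
  stock rod 1: 370 = 370
  stock rod 2: 370 = 370
  stock rod 3: 370 = 370
  stock rod 4: 300 = 300
  stock rod 5: 290 = 290
  stock rod 6: 280 = 280
  stock rod 7: 230 + 150 = 380
  stock rod 8: 210 + 160 = 370
  stock rod 9: 130 + 120 = 250
Every load is within 380 cm, so 9 stock rods suffice.

Yes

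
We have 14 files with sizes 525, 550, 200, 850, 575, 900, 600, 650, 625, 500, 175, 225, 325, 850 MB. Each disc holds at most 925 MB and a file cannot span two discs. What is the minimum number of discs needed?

10

Total = 900 + 850 + 850 + 650 + 625 + 600 + 575 + 550 + 525 + 500 + 325 + 225 + 200 + 175 = 7550 MB.
Lower bound: ⌈7550/925⌉ = 9 discs.
Also, 10 files each exceed 925/2 MB, and no two of those can share a disc, so at least 10 discs are needed.
A packing using 10 discs:
  disc 1: 900 = 900
  disc 2: 850 = 850
  disc 3: 850 = 850
  disc 4: 650 + 225 = 875
  disc 5: 625 + 200 = 825
  disc 6: 600 + 325 = 925
  disc 7: 575 + 175 = 750
  disc 8: 550 = 550
  disc 9: 525 = 525
  disc 10: 500 = 500
This matches the lower bound, so 10 is optimal.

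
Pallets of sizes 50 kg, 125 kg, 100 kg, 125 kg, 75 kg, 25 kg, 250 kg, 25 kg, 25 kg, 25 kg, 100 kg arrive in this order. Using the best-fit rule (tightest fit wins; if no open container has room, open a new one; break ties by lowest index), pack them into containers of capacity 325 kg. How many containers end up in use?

  50 → container 1 (new)  [load 50/325]
  125 → container 1  [load 175/325]
  100 → container 1  [load 275/325]
  125 → container 2 (new)  [load 125/325]
  75 → container 2  [load 200/325]
  25 → container 1  [load 300/325]
  250 → container 3 (new)  [load 250/325]
  25 → container 1  [load 325/325]
  25 → container 3  [load 275/325]
  25 → container 3  [load 300/325]
  100 → container 2  [load 300/325]
3 containers opened.

3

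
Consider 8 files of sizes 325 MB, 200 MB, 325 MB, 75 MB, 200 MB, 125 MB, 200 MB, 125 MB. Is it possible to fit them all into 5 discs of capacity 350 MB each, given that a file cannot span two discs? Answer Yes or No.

Yes

A valid assignment using 5 discs:
  disc 1: 325 = 325
  disc 2: 325 = 325
  disc 3: 200 + 125 = 325
  disc 4: 200 + 125 = 325
  disc 5: 200 + 75 = 275
Every load is within 350 MB, so 5 discs suffice.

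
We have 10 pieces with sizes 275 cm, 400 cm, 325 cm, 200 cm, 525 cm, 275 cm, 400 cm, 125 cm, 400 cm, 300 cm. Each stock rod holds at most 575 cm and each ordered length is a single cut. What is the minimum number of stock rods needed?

7

Total = 525 + 400 + 400 + 400 + 325 + 300 + 275 + 275 + 200 + 125 = 3225 cm.
Lower bound: ⌈3225/575⌉ = 6 stock rods.
A packing using 7 stock rods:
  stock rod 1: 525 = 525
  stock rod 2: 400 + 125 = 525
  stock rod 3: 400 = 400
  stock rod 4: 400 = 400
  stock rod 5: 325 + 200 = 525
  stock rod 6: 300 + 275 = 575
  stock rod 7: 275 = 275
No arrangement into 6 stock rods stays within capacity, so 7 is optimal.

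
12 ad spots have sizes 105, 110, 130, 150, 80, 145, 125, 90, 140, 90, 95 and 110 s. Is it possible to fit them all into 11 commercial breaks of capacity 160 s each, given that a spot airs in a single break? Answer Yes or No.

No

Total = 1370 s; ⌈1370/160⌉ = 9.
11 ad spots each exceed half the capacity and cannot share a break, forcing at least 11 commercial breaks.
The bound of 11 does not rule out 11, but exhaustive search shows no assignment into 11 commercial breaks of capacity 160 s exists — the minimum is 12.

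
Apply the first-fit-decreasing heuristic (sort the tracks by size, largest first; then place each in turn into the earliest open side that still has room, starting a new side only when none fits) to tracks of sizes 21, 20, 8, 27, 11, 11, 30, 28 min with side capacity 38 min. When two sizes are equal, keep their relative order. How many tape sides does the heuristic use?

5

Sorted descending: 30, 28, 27, 21, 20, 11, 11, 8.
  30 → side 1 (new)  [load 30/38]
  28 → side 2 (new)  [load 28/38]
  27 → side 3 (new)  [load 27/38]
  21 → side 4 (new)  [load 21/38]
  20 → side 5 (new)  [load 20/38]
  11 → side 3  [load 38/38]
  11 → side 4  [load 32/38]
  8 → side 1  [load 38/38]
5 tape sides opened.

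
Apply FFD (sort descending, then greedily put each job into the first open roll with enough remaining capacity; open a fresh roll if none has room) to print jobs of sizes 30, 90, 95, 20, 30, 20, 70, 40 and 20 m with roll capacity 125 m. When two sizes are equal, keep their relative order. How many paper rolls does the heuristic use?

Sorted descending: 95, 90, 70, 40, 30, 30, 20, 20, 20.
  95 → roll 1 (new)  [load 95/125]
  90 → roll 2 (new)  [load 90/125]
  70 → roll 3 (new)  [load 70/125]
  40 → roll 3  [load 110/125]
  30 → roll 1  [load 125/125]
  30 → roll 2  [load 120/125]
  20 → roll 4 (new)  [load 20/125]
  20 → roll 4  [load 40/125]
  20 → roll 4  [load 60/125]
4 paper rolls opened.

4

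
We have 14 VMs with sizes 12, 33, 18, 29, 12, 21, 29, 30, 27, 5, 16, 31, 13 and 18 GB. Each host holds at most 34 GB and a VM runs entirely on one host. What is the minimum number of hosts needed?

10

Total = 33 + 31 + 30 + 29 + 29 + 27 + 21 + 18 + 18 + 16 + 13 + 12 + 12 + 5 = 294 GB.
Lower bound: ⌈294/34⌉ = 9 hosts.
A packing using 10 hosts:
  host 1: 33 = 33
  host 2: 31 = 31
  host 3: 30 = 30
  host 4: 29 + 5 = 34
  host 5: 29 = 29
  host 6: 27 = 27
  host 7: 21 + 13 = 34
  host 8: 18 + 16 = 34
  host 9: 18 + 12 = 30
  host 10: 12 = 12
No arrangement into 9 hosts stays within capacity, so 10 is optimal.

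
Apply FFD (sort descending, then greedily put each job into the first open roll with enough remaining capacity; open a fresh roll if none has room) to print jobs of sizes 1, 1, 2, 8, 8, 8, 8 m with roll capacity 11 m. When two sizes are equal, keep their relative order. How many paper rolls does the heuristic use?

4

Sorted descending: 8, 8, 8, 8, 2, 1, 1.
  8 → roll 1 (new)  [load 8/11]
  8 → roll 2 (new)  [load 8/11]
  8 → roll 3 (new)  [load 8/11]
  8 → roll 4 (new)  [load 8/11]
  2 → roll 1  [load 10/11]
  1 → roll 1  [load 11/11]
  1 → roll 2  [load 9/11]
4 paper rolls opened.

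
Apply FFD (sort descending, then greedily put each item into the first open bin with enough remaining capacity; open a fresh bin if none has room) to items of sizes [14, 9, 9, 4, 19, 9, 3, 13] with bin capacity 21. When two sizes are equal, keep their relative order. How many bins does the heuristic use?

Sorted descending: 19, 14, 13, 9, 9, 9, 4, 3.
  19 → bin 1 (new)  [load 19/21]
  14 → bin 2 (new)  [load 14/21]
  13 → bin 3 (new)  [load 13/21]
  9 → bin 4 (new)  [load 9/21]
  9 → bin 4  [load 18/21]
  9 → bin 5 (new)  [load 9/21]
  4 → bin 2  [load 18/21]
  3 → bin 2  [load 21/21]
5 bins opened.

5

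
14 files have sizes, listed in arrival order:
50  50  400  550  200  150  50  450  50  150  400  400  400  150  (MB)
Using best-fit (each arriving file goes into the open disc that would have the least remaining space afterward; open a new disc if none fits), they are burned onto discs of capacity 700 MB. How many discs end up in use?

  50 → disc 1 (new)  [load 50/700]
  50 → disc 1  [load 100/700]
  400 → disc 1  [load 500/700]
  550 → disc 2 (new)  [load 550/700]
  200 → disc 1  [load 700/700]
  150 → disc 2  [load 700/700]
  50 → disc 3 (new)  [load 50/700]
  450 → disc 3  [load 500/700]
  50 → disc 3  [load 550/700]
  150 → disc 3  [load 700/700]
  400 → disc 4 (new)  [load 400/700]
  400 → disc 5 (new)  [load 400/700]
  400 → disc 6 (new)  [load 400/700]
  150 → disc 4  [load 550/700]
6 discs opened.

6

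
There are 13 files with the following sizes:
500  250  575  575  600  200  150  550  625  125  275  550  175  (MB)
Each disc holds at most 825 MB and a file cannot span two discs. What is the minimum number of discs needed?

7

Total = 625 + 600 + 575 + 575 + 550 + 550 + 500 + 275 + 250 + 200 + 175 + 150 + 125 = 5150 MB.
Lower bound: ⌈5150/825⌉ = 7 discs.
A packing using 7 discs:
  disc 1: 625 + 200 = 825
  disc 2: 600 + 175 = 775
  disc 3: 575 + 250 = 825
  disc 4: 575 + 150 = 725
  disc 5: 550 + 275 = 825
  disc 6: 550 + 125 = 675
  disc 7: 500 = 500
This matches the lower bound, so 7 is optimal.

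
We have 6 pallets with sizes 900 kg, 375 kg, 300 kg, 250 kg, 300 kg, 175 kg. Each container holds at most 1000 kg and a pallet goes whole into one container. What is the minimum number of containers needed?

Total = 900 + 375 + 300 + 300 + 250 + 175 = 2300 kg.
Lower bound: ⌈2300/1000⌉ = 3 containers.
A packing using 3 containers:
  container 1: 900 = 900
  container 2: 375 + 300 + 300 = 975
  container 3: 250 + 175 = 425
This matches the lower bound, so 3 is optimal.

3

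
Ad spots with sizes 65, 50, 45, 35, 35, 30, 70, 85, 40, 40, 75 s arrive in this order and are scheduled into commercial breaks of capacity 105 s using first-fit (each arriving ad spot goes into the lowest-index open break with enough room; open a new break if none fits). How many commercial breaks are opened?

  65 → break 1 (new)  [load 65/105]
  50 → break 2 (new)  [load 50/105]
  45 → break 2  [load 95/105]
  35 → break 1  [load 100/105]
  35 → break 3 (new)  [load 35/105]
  30 → break 3  [load 65/105]
  70 → break 4 (new)  [load 70/105]
  85 → break 5 (new)  [load 85/105]
  40 → break 3  [load 105/105]
  40 → break 6 (new)  [load 40/105]
  75 → break 7 (new)  [load 75/105]
7 commercial breaks opened.

7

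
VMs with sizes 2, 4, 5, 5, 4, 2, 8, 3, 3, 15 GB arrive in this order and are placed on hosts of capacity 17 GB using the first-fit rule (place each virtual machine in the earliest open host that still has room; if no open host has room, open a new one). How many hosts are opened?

  2 → host 1 (new)  [load 2/17]
  4 → host 1  [load 6/17]
  5 → host 1  [load 11/17]
  5 → host 1  [load 16/17]
  4 → host 2 (new)  [load 4/17]
  2 → host 2  [load 6/17]
  8 → host 2  [load 14/17]
  3 → host 2  [load 17/17]
  3 → host 3 (new)  [load 3/17]
  15 → host 4 (new)  [load 15/17]
4 hosts opened.

4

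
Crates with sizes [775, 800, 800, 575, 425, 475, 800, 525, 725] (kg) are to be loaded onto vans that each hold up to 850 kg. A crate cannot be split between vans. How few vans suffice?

9

Total = 800 + 800 + 800 + 775 + 725 + 575 + 525 + 475 + 425 = 5900 kg.
Lower bound: ⌈5900/850⌉ = 7 vans.
Also, 8 crates each exceed 425 kg, and no two of those can share a van, so at least 8 vans are needed.
A packing using 9 vans:
  van 1: 800 = 800
  van 2: 800 = 800
  van 3: 800 = 800
  van 4: 775 = 775
  van 5: 725 = 725
  van 6: 575 = 575
  van 7: 525 = 525
  van 8: 475 = 475
  van 9: 425 = 425
No arrangement into 8 vans stays within capacity, so 9 is optimal.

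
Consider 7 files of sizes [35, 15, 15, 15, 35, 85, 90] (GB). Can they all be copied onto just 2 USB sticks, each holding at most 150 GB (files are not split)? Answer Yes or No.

Yes

A valid assignment using 2 USB sticks:
  USB stick 1: 90 + 35 + 15 = 140
  USB stick 2: 85 + 35 + 15 + 15 = 150
Every load is within 150 GB, so 2 USB sticks suffice.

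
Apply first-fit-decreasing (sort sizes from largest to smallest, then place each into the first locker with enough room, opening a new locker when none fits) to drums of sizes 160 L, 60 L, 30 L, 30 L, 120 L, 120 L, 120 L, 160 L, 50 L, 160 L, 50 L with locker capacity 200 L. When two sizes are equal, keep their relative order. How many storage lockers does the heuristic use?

Sorted descending: 160, 160, 160, 120, 120, 120, 60, 50, 50, 30, 30.
  160 → locker 1 (new)  [load 160/200]
  160 → locker 2 (new)  [load 160/200]
  160 → locker 3 (new)  [load 160/200]
  120 → locker 4 (new)  [load 120/200]
  120 → locker 5 (new)  [load 120/200]
  120 → locker 6 (new)  [load 120/200]
  60 → locker 4  [load 180/200]
  50 → locker 5  [load 170/200]
  50 → locker 6  [load 170/200]
  30 → locker 1  [load 190/200]
  30 → locker 2  [load 190/200]
6 storage lockers opened.

6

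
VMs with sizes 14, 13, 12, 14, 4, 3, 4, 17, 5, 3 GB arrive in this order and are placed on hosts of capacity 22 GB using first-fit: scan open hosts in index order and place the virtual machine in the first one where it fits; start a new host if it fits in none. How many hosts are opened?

5

  14 → host 1 (new)  [load 14/22]
  13 → host 2 (new)  [load 13/22]
  12 → host 3 (new)  [load 12/22]
  14 → host 4 (new)  [load 14/22]
  4 → host 1  [load 18/22]
  3 → host 1  [load 21/22]
  4 → host 2  [load 17/22]
  17 → host 5 (new)  [load 17/22]
  5 → host 2  [load 22/22]
  3 → host 3  [load 15/22]
5 hosts opened.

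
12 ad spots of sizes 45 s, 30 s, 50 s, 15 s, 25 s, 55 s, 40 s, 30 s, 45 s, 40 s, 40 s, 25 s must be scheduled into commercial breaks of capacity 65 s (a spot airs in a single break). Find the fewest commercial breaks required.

8

Total = 55 + 50 + 45 + 45 + 40 + 40 + 40 + 30 + 30 + 25 + 25 + 15 = 440 s.
Lower bound: ⌈440/65⌉ = 7 commercial breaks.
A packing using 8 commercial breaks:
  break 1: 55 = 55
  break 2: 50 + 15 = 65
  break 3: 45 = 45
  break 4: 45 = 45
  break 5: 40 + 25 = 65
  break 6: 40 + 25 = 65
  break 7: 40 = 40
  break 8: 30 + 30 = 60
No arrangement into 7 commercial breaks stays within capacity, so 8 is optimal.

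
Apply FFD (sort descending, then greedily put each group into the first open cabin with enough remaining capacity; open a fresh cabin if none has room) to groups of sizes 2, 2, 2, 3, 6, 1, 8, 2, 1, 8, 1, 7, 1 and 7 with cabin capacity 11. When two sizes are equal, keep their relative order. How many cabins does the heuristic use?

5

Sorted descending: 8, 8, 7, 7, 6, 3, 2, 2, 2, 2, 1, 1, 1, 1.
  8 → cabin 1 (new)  [load 8/11]
  8 → cabin 2 (new)  [load 8/11]
  7 → cabin 3 (new)  [load 7/11]
  7 → cabin 4 (new)  [load 7/11]
  6 → cabin 5 (new)  [load 6/11]
  3 → cabin 1  [load 11/11]
  2 → cabin 2  [load 10/11]
  2 → cabin 3  [load 9/11]
  2 → cabin 3  [load 11/11]
  2 → cabin 4  [load 9/11]
  1 → cabin 2  [load 11/11]
  1 → cabin 4  [load 10/11]
  1 → cabin 4  [load 11/11]
  1 → cabin 5  [load 7/11]
5 cabins opened.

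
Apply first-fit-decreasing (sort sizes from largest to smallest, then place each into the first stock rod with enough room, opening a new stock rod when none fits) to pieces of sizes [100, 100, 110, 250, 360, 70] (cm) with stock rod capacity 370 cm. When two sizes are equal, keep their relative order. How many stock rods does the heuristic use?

Sorted descending: 360, 250, 110, 100, 100, 70.
  360 → stock rod 1 (new)  [load 360/370]
  250 → stock rod 2 (new)  [load 250/370]
  110 → stock rod 2  [load 360/370]
  100 → stock rod 3 (new)  [load 100/370]
  100 → stock rod 3  [load 200/370]
  70 → stock rod 3  [load 270/370]
3 stock rods opened.

3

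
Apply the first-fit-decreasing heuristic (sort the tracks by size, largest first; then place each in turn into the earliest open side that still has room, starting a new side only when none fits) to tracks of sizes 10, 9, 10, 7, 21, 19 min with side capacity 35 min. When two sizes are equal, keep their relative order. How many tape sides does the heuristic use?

3

Sorted descending: 21, 19, 10, 10, 9, 7.
  21 → side 1 (new)  [load 21/35]
  19 → side 2 (new)  [load 19/35]
  10 → side 1  [load 31/35]
  10 → side 2  [load 29/35]
  9 → side 3 (new)  [load 9/35]
  7 → side 3  [load 16/35]
3 tape sides opened.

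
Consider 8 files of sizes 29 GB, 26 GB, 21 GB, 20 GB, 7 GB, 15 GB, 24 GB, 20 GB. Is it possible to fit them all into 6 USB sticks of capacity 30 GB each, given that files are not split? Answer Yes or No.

No

Total = 162 GB; ⌈162/30⌉ = 6.
The bound of 6 does not rule out 6, but exhaustive search shows no assignment into 6 USB sticks of capacity 30 GB exists — the minimum is 7.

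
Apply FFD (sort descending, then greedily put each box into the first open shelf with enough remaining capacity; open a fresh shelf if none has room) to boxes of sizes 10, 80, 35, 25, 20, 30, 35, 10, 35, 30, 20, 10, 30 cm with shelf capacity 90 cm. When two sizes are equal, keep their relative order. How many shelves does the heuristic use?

Sorted descending: 80, 35, 35, 35, 30, 30, 30, 25, 20, 20, 10, 10, 10.
  80 → shelf 1 (new)  [load 80/90]
  35 → shelf 2 (new)  [load 35/90]
  35 → shelf 2  [load 70/90]
  35 → shelf 3 (new)  [load 35/90]
  30 → shelf 3  [load 65/90]
  30 → shelf 4 (new)  [load 30/90]
  30 → shelf 4  [load 60/90]
  25 → shelf 3  [load 90/90]
  20 → shelf 2  [load 90/90]
  20 → shelf 4  [load 80/90]
  10 → shelf 1  [load 90/90]
  10 → shelf 4  [load 90/90]
  10 → shelf 5 (new)  [load 10/90]
5 shelves opened.

5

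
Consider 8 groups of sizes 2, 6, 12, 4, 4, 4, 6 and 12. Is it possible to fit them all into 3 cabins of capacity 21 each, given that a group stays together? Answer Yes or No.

A valid assignment using 3 cabins:
  cabin 1: 12 + 6 + 2 = 20
  cabin 2: 12 + 6 = 18
  cabin 3: 4 + 4 + 4 = 12
Every load is within 21, so 3 cabins suffice.

Yes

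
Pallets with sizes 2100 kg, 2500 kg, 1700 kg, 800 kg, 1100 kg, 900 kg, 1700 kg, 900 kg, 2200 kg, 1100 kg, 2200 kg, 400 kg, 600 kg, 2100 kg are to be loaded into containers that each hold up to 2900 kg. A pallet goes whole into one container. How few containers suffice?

Total = 2500 + 2200 + 2200 + 2100 + 2100 + 1700 + 1700 + 1100 + 1100 + 900 + 900 + 800 + 600 + 400 = 20300 kg.
Lower bound: ⌈20300/2900⌉ = 7 containers.
A packing using 8 containers:
  container 1: 2500 + 400 = 2900
  container 2: 2200 + 600 = 2800
  container 3: 2200 = 2200
  container 4: 2100 + 800 = 2900
  container 5: 2100 = 2100
  container 6: 1700 + 1100 = 2800
  container 7: 1700 + 1100 = 2800
  container 8: 900 + 900 = 1800
No arrangement into 7 containers stays within capacity, so 8 is optimal.

8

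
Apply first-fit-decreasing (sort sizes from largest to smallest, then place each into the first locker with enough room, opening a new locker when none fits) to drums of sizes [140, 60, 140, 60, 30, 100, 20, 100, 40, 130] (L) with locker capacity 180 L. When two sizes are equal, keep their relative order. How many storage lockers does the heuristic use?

Sorted descending: 140, 140, 130, 100, 100, 60, 60, 40, 30, 20.
  140 → locker 1 (new)  [load 140/180]
  140 → locker 2 (new)  [load 140/180]
  130 → locker 3 (new)  [load 130/180]
  100 → locker 4 (new)  [load 100/180]
  100 → locker 5 (new)  [load 100/180]
  60 → locker 4  [load 160/180]
  60 → locker 5  [load 160/180]
  40 → locker 1  [load 180/180]
  30 → locker 2  [load 170/180]
  20 → locker 3  [load 150/180]
5 storage lockers opened.

5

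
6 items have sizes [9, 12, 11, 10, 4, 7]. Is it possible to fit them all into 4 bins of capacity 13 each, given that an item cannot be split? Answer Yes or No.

No

Total = 53; ⌈53/13⌉ = 5.
At least 5 bins are required, but only 4 are allowed.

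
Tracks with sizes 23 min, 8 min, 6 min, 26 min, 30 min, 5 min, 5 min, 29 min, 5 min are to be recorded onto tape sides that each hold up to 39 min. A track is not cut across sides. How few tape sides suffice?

Total = 30 + 29 + 26 + 23 + 8 + 6 + 5 + 5 + 5 = 137 min.
Lower bound: ⌈137/39⌉ = 4 tape sides.
A packing using 4 tape sides:
  side 1: 30 + 8 = 38
  side 2: 29 + 6 = 35
  side 3: 26 + 5 + 5 = 36
  side 4: 23 + 5 = 28
This matches the lower bound, so 4 is optimal.

4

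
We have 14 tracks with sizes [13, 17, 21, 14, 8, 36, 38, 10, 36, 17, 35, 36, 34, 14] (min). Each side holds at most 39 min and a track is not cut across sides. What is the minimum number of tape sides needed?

Total = 38 + 36 + 36 + 36 + 35 + 34 + 21 + 17 + 17 + 14 + 14 + 13 + 10 + 8 = 329 min.
Lower bound: ⌈329/39⌉ = 9 tape sides.
A packing using 9 tape sides:
  side 1: 38 = 38
  side 2: 36 = 36
  side 3: 36 = 36
  side 4: 36 = 36
  side 5: 35 = 35
  side 6: 34 = 34
  side 7: 21 + 17 = 38
  side 8: 17 + 14 + 8 = 39
  side 9: 14 + 13 + 10 = 37
This matches the lower bound, so 9 is optimal.

9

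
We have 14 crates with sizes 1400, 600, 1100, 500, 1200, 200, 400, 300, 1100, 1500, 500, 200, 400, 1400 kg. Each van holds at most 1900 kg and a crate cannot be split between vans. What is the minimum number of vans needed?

6

Total = 1500 + 1400 + 1400 + 1200 + 1100 + 1100 + 600 + 500 + 500 + 400 + 400 + 300 + 200 + 200 = 10800 kg.
Lower bound: ⌈10800/1900⌉ = 6 vans.
A packing using 6 vans:
  van 1: 1500 + 400 = 1900
  van 2: 1400 + 500 = 1900
  van 3: 1400 + 500 = 1900
  van 4: 1200 + 600 = 1800
  van 5: 1100 + 400 + 300 = 1800
  van 6: 1100 + 200 + 200 = 1500
This matches the lower bound, so 6 is optimal.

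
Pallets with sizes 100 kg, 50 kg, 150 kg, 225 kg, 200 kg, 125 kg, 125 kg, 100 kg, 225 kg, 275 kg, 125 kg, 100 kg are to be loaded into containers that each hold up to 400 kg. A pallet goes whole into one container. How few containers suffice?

Total = 275 + 225 + 225 + 200 + 150 + 125 + 125 + 125 + 100 + 100 + 100 + 50 = 1800 kg.
Lower bound: ⌈1800/400⌉ = 5 containers.
A packing using 5 containers:
  container 1: 275 + 125 = 400
  container 2: 225 + 150 = 375
  container 3: 225 + 125 + 50 = 400
  container 4: 200 + 125 = 325
  container 5: 100 + 100 + 100 = 300
This matches the lower bound, so 5 is optimal.

5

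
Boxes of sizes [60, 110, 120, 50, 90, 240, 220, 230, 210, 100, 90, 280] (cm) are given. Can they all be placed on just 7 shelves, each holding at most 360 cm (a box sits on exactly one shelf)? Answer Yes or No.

Yes

A valid assignment using 6 shelves:
  shelf 1: 280 + 60 = 340
  shelf 2: 240 + 120 = 360
  shelf 3: 230 + 110 = 340
  shelf 4: 220 + 100 = 320
  shelf 5: 210 + 90 + 50 = 350
  shelf 6: 90 = 90
That uses only 6 ≤ 7, so 7 shelves are enough.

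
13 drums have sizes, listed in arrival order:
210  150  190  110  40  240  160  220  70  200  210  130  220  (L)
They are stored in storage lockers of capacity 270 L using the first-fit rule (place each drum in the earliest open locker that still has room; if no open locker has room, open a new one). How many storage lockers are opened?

  210 → locker 1 (new)  [load 210/270]
  150 → locker 2 (new)  [load 150/270]
  190 → locker 3 (new)  [load 190/270]
  110 → locker 2  [load 260/270]
  40 → locker 1  [load 250/270]
  240 → locker 4 (new)  [load 240/270]
  160 → locker 5 (new)  [load 160/270]
  220 → locker 6 (new)  [load 220/270]
  70 → locker 3  [load 260/270]
  200 → locker 7 (new)  [load 200/270]
  210 → locker 8 (new)  [load 210/270]
  130 → locker 9 (new)  [load 130/270]
  220 → locker 10 (new)  [load 220/270]
10 storage lockers opened.

10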